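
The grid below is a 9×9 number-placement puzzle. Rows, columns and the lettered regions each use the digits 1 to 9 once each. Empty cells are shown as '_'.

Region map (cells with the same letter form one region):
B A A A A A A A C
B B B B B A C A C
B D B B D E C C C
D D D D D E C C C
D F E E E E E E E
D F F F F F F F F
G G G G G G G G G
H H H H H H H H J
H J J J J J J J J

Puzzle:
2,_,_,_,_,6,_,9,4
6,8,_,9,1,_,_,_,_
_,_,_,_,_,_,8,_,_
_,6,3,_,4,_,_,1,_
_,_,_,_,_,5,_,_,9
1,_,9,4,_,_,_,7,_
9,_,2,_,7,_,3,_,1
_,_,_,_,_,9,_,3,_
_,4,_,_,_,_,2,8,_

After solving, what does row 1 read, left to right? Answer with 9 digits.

row 7, column 2 = 5: row 7 has {1,2,3,7,9}; col 2 has {4,6,8}; region has {1,2,3,7,9} → only 5 remains.
row 3, column 6 = 1: in row 3, 1 can only go here (every other open cell in that row sees a 1).
row 4, column 7 = 9: in row 4, 9 can only go here (every other open cell in that row sees a 9).
row 5, column 2 = 1: in row 5, 1 can only go here (every other open cell in that row sees a 1).
row 9, column 5 = 9: in row 9, 9 can only go here (every other open cell in that row sees a 9).
row 3, column 2 = 9: in row 3, 9 can only go here (every other open cell in that row sees a 9).
row 3, column 1 = 3: in column 1, 3 can only go here (every other open cell in that column sees a 3).
row 3, column 3 = 4: in row 3, 4 can only go here (every other open cell in that row sees a 4).
row 8, column 1 = 4: in column 1, 4 can only go here (every other open cell in that column sees a 4).
row 5, column 7 = 4: in column 7, 4 can only go here (every other open cell in that column sees a 4).
row 6, column 9 = 8: in column 9, 8 can only go here (every other open cell in that column sees an 8).
row 2, column 9 = 3: in region C, 3 can only go here (every other open cell in that region sees a 3).
Singles propagation stalls before every target cell is settled. Branch on row 2, column 3 (candidates {5,7}).
  Try row 2, column 3 = 7: this forces row 2, column 7=5; then column 8 has no cell left for 5 — contradiction.
So row 2, column 3 = 5.
row 2, column 7 = 7 (sole candidate).
row 3, column 4 = 7 (sole candidate).
row 3, column 8 = 5 (hidden single in column 8).
row 3, column 5 = 2 (sole candidate).
row 3, column 9 = 6 (sole candidate).
row 4, column 9 = 2 (sole candidate).
Singles propagation stalls; row 1, column 2 is still open with candidates {3,7}.
  Try row 1, column 2 = 3: this forces row 6, column 2=2, row 6, column 6=3, row 8, column 2=7, row 8, column 9=5, row 9, column 1=5, row 9, column 6=7; then row 9, column 9 has no candidate left — contradiction.
So row 1, column 2 = 7.
row 8, column 2 = 2 (sole candidate).
row 6, column 2 = 3 (sole candidate).
row 6, column 6 = 2 (sole candidate).
row 2, column 6 = 4 (sole candidate).
row 2, column 8 = 2 (sole candidate).
row 5, column 8 = 6 (sole candidate).
row 7, column 6 = 8 (sole candidate).
row 7, column 8 = 4 (sole candidate).
row 4, column 6 = 7 (sole candidate).
row 5, column 3 = 8 (sole candidate).
row 5, column 5 = 3 (sole candidate).
row 7, column 4 = 6 (sole candidate).
row 9, column 6 = 3 (sole candidate).
row 1, column 3 = 1: row 1 has {2,4,6,7,9}; col 3 has {2,3,4,5,8,9}; region has {2,4,6,7,9} → only 1 remains.
row 1, column 7 = 5: row 1 has {1,2,4,6,7,9}; col 7 has {2,3,4,7,8,9}; region has {1,2,4,6,7,9} → only 5 remains.
row 5, column 1 = 7 (sole candidate).
row 5, column 4 = 2 (sole candidate).
row 6, column 7 = 6 (sole candidate).
row 8, column 7 = 1 (sole candidate).
row 9, column 1 = 5 (sole candidate).
row 9, column 4 = 1 (sole candidate).
row 9, column 9 = 7 (sole candidate).
row 1, column 5 = 8: row 1 has {1,2,4,5,6,7,9}; col 5 has {1,2,3,4,7,9}; region has {1,2,4,5,6,7,9} → only 8 remains.
row 4, column 1 = 8 (sole candidate).
row 4, column 4 = 5 (sole candidate).
row 6, column 5 = 5 (sole candidate).
row 8, column 4 = 8 (sole candidate).
row 8, column 5 = 6 (sole candidate).
row 8, column 9 = 5 (sole candidate).
row 9, column 3 = 6 (sole candidate).
row 1, column 4 = 3: row 1 has {1,2,4,5,6,7,8,9}; col 4 has {1,2,4,5,6,7,8,9}; region has {1,2,4,5,6,7,8,9} → only 3 remains.

271386594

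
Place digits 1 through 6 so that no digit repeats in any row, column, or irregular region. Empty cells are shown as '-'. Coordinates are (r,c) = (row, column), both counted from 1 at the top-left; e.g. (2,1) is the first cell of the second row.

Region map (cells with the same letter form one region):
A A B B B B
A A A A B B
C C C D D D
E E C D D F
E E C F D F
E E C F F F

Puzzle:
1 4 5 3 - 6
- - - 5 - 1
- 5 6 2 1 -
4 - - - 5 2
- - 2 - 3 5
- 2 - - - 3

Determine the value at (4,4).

(1,5) = 2: row 1 has {1,3,4,5,6}; col 5 has {1,3,5}; region has {1,3,5,6} → only 2 remains.
(2,3) = 3: row 2 has {1,5}; col 3 has {2,5,6}; region has {1,4,5} → only 3 remains.
(2,5) = 4: row 2 has {1,3,5}; col 5 has {1,2,3,5}; region has {1,2,3,5,6} → only 4 remains.
(3,1) = 3: row 3 has {1,2,5,6}; col 1 has {1,4}; region has {2,5,6} → only 3 remains.
(3,6) = 4: row 3 has {1,2,3,5,6}; col 6 has {1,2,3,5,6}; region has {1,2,3,5} → only 4 remains.
(4,3) = 1: row 4 has {2,4,5}; col 3 has {2,3,5,6}; region has {2,3,5,6} → only 1 remains.
(4,4) = 6: row 4 has {1,2,4,5}; col 4 has {2,3,5}; region has {1,2,3,4,5} → only 6 remains.

6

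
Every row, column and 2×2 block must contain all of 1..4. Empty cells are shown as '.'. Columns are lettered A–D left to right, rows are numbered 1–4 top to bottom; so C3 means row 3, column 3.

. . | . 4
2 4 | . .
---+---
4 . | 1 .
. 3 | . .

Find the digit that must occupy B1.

1

B1 = 1: row 1 has {4}; col 2 has {3,4}; box has {2,4} → only 1 remains.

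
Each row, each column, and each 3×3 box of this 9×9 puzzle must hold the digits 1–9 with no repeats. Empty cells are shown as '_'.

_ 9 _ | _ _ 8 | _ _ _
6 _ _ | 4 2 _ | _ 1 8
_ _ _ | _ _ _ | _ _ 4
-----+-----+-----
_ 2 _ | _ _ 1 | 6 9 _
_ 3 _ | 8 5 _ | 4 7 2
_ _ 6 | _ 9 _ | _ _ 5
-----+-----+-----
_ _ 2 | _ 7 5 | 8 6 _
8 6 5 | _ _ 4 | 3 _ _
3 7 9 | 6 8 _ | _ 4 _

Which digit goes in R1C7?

7

R2C2 = 5: row 2 has {1,2,4,6,8}; col 2 has {2,3,6,7,9}; box has {6,9} → only 5 remains.
R4C9 = 3: row 4 has {1,2,6,9}; col 9 has {2,4,5,8}; box has {2,4,5,6,7,9} → only 3 remains.
R5C3 = 1: row 5 has {2,3,4,5,7,8}; col 3 has {2,5,6,9}; box has {2,3,6} → only 1 remains.
R5C6 = 6: row 5 has {1,2,3,4,5,7,8}; col 6 has {1,4,5,8}; box has {1,5,8,9} → only 6 remains.
R6C7 = 1: row 6 has {5,6,9}; col 7 has {3,4,6,8}; box has {2,3,4,5,6,7,9} → only 1 remains.
R6C8 = 8: row 6 has {1,5,6,9}; col 8 has {1,4,6,7,9}; box has {1,2,3,4,5,6,7,9} → only 8 remains.
R8C5 = 1: row 8 has {3,4,5,6,8}; col 5 has {2,5,7,8,9}; box has {4,5,6,7,8} → only 1 remains.
R8C8 = 2: row 8 has {1,3,4,5,6,8}; col 8 has {1,4,6,7,8,9}; box has {3,4,6,8} → only 2 remains.
R9C6 = 2: row 9 has {3,4,6,7,8,9}; col 6 has {1,4,5,6,8}; box has {1,4,5,6,7,8} → only 2 remains.
R9C7 = 5: row 9 has {2,3,4,6,7,8,9}; col 7 has {1,3,4,6,8}; box has {2,3,4,6,8} → only 5 remains.
R9C9 = 1: row 9 has {2,3,4,5,6,7,8,9}; col 9 has {2,3,4,5,8}; box has {2,3,4,5,6,8} → only 1 remains.
R4C4 = 7: row 4 has {1,2,3,6,9}; col 4 has {4,6,8}; box has {1,5,6,8,9} → only 7 remains.
R4C5 = 4: row 4 has {1,2,3,6,7,9}; col 5 has {1,2,5,7,8,9}; box has {1,5,6,7,8,9} → only 4 remains.
R5C1 = 9: row 5 has {1,2,3,4,5,6,7,8}; col 1 has {3,6,8}; box has {1,2,3,6} → only 9 remains.
R6C2 = 4: row 6 has {1,5,6,8,9}; col 2 has {2,3,5,6,7,9}; box has {1,2,3,6,9} → only 4 remains.
R6C6 = 3: row 6 has {1,4,5,6,8,9}; col 6 has {1,2,4,5,6,8}; box has {1,4,5,6,7,8,9} → only 3 remains.
R7C2 = 1: row 7 has {2,5,6,7,8}; col 2 has {2,3,4,5,6,7,9}; box has {2,3,5,6,7,8,9} → only 1 remains.
R7C9 = 9: row 7 has {1,2,5,6,7,8}; col 9 has {1,2,3,4,5,8}; box has {1,2,3,4,5,6,8} → only 9 remains.
R8C4 = 9: row 8 has {1,2,3,4,5,6,8}; col 4 has {4,6,7,8}; box has {1,2,4,5,6,7,8} → only 9 remains.
R8C9 = 7: row 8 has {1,2,3,4,5,6,8,9}; col 9 has {1,2,3,4,5,8,9}; box has {1,2,3,4,5,6,8,9} → only 7 remains.
R1C9 = 6: row 1 has {8,9}; col 9 has {1,2,3,4,5,7,8,9}; box has {1,4,8} → only 6 remains.
R3C2 = 8: row 3 has {4}; col 2 has {1,2,3,4,5,6,7,9}; box has {5,6,9} → only 8 remains.
R4C1 = 5: row 4 has {1,2,3,4,6,7,9}; col 1 has {3,6,8,9}; box has {1,2,3,4,6,9} → only 5 remains.
R4C3 = 8: row 4 has {1,2,3,4,5,6,7,9}; col 3 has {1,2,5,6,9}; box has {1,2,3,4,5,6,9} → only 8 remains.
R6C1 = 7: row 6 has {1,3,4,5,6,8,9}; col 1 has {3,5,6,8,9}; box has {1,2,3,4,5,6,8,9} → only 7 remains.
R6C4 = 2: row 6 has {1,3,4,5,6,7,8,9}; col 4 has {4,6,7,8,9}; box has {1,3,4,5,6,7,8,9} → only 2 remains.
R7C1 = 4: row 7 has {1,2,5,6,7,8,9}; col 1 has {3,5,6,7,8,9}; box has {1,2,3,5,6,7,8,9} → only 4 remains.
R7C4 = 3: row 7 has {1,2,4,5,6,7,8,9}; col 4 has {2,4,6,7,8,9}; box has {1,2,4,5,6,7,8,9} → only 3 remains.
R1C5 = 3: row 1 has {6,8,9}; col 5 has {1,2,4,5,7,8,9}; box has {2,4,8} → only 3 remains.
R1C8 = 5: row 1 has {3,6,8,9}; col 8 has {1,2,4,6,7,8,9}; box has {1,4,6,8} → only 5 remains.
R3C5 = 6: row 3 has {4,8}; col 5 has {1,2,3,4,5,7,8,9}; box has {2,3,4,8} → only 6 remains.
R3C8 = 3: row 3 has {4,6,8}; col 8 has {1,2,4,5,6,7,8,9}; box has {1,4,5,6,8} → only 3 remains.
R1C4 = 1: row 1 has {3,5,6,8,9}; col 4 has {2,3,4,6,7,8,9}; box has {2,3,4,6,8} → only 1 remains.
R3C3 = 7: row 3 has {3,4,6,8}; col 3 has {1,2,5,6,8,9}; box has {5,6,8,9} → only 7 remains.
R3C4 = 5: row 3 has {3,4,6,7,8}; col 4 has {1,2,3,4,6,7,8,9}; box has {1,2,3,4,6,8} → only 5 remains.
R3C6 = 9: row 3 has {3,4,5,6,7,8}; col 6 has {1,2,3,4,5,6,8}; box has {1,2,3,4,5,6,8} → only 9 remains.
R3C7 = 2: row 3 has {3,4,5,6,7,8,9}; col 7 has {1,3,4,5,6,8}; box has {1,3,4,5,6,8} → only 2 remains.
R1C1 = 2: row 1 has {1,3,5,6,8,9}; col 1 has {3,4,5,6,7,8,9}; box has {5,6,7,8,9} → only 2 remains.
R1C3 = 4: row 1 has {1,2,3,5,6,8,9}; col 3 has {1,2,5,6,7,8,9}; box has {2,5,6,7,8,9} → only 4 remains.
R1C7 = 7: row 1 has {1,2,3,4,5,6,8,9}; col 7 has {1,2,3,4,5,6,8}; box has {1,2,3,4,5,6,8} → only 7 remains.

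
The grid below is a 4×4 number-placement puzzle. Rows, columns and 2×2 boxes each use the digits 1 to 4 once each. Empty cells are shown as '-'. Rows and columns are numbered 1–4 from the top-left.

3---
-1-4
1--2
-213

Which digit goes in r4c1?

4

r1c2 = 4 (sole candidate).
r1c3 = 2 (sole candidate).
r1c4 = 1 (sole candidate).
r2c1 = 2 (sole candidate).
r2c3 = 3 (sole candidate).
r3c2 = 3 (sole candidate).
r3c3 = 4 (sole candidate).
r4c1 = 4: row 4 has {1,2,3}; col 1 has {1,2,3}; box has {1,2,3} → only 4 remains.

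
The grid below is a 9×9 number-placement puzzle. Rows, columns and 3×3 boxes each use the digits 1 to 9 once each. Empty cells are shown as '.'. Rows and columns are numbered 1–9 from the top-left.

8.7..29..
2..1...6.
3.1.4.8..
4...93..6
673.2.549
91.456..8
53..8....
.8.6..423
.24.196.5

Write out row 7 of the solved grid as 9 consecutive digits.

R4C2 = 5: row 4 has {3,4,6,9}; col 2 has {1,2,3,7,8}; box has {1,3,4,6,7,9} → only 5 remains.
R5C4 = 8: row 5 has {2,3,4,5,6,7,9}; col 4 has {1,4,6}; box has {2,3,4,5,6,9} → only 8 remains.
R5C6 = 1: row 5 has {2,3,4,5,6,7,8,9}; col 6 has {2,3,6,9}; box has {2,3,4,5,6,8,9} → only 1 remains.
R6C3 = 2: row 6 has {1,4,5,6,8,9}; col 3 has {1,3,4,7}; box has {1,3,4,5,6,7,9} → only 2 remains.
R8C3 = 9: row 8 has {2,3,4,6,8}; col 3 has {1,2,3,4,7}; box has {2,3,4,5,8} → only 9 remains.
R8C5 = 7: row 8 has {2,3,4,6,8,9}; col 5 has {1,2,4,5,8,9}; box has {1,6,8,9} → only 7 remains.
R8C6 = 5: row 8 has {2,3,4,6,7,8,9}; col 6 has {1,2,3,6,9}; box has {1,6,7,8,9} → only 5 remains.
R9C1 = 7: row 9 has {1,2,4,5,6,9}; col 1 has {2,3,4,5,6,8,9}; box has {2,3,4,5,8,9} → only 7 remains.
R9C4 = 3: row 9 has {1,2,4,5,6,7,9}; col 4 has {1,4,6,8}; box has {1,5,6,7,8,9} → only 3 remains.
R9C8 = 8: row 9 has {1,2,3,4,5,6,7,9}; col 8 has {2,4,6}; box has {2,3,4,5,6} → only 8 remains.
R1C4 = 5: row 1 has {2,7,8,9}; col 4 has {1,3,4,6,8}; box has {1,2,4} → only 5 remains.
R2C3 = 5: row 2 has {1,2,6}; col 3 has {1,2,3,4,7,9}; box has {1,2,3,7,8} → only 5 remains.
R2C5 = 3: row 2 has {1,2,5,6}; col 5 has {1,2,4,5,7,8,9}; box has {1,2,4,5} → only 3 remains.
R2C7 = 7: row 2 has {1,2,3,5,6}; col 7 has {4,5,6,8,9}; box has {6,8,9} → only 7 remains.
R2C9 = 4: row 2 has {1,2,3,5,6,7}; col 9 has {3,5,6,8,9}; box has {6,7,8,9} → only 4 remains.
R3C6 = 7: row 3 has {1,3,4,8}; col 6 has {1,2,3,5,6,9}; box has {1,2,3,4,5} → only 7 remains.
R3C8 = 5: row 3 has {1,3,4,7,8}; col 8 has {2,4,6,8}; box has {4,6,7,8,9} → only 5 remains.
R3C9 = 2: row 3 has {1,3,4,5,7,8}; col 9 has {3,4,5,6,8,9}; box has {4,5,6,7,8,9} → only 2 remains.
R4C3 = 8: row 4 has {3,4,5,6,9}; col 3 has {1,2,3,4,5,7,9}; box has {1,2,3,4,5,6,7,9} → only 8 remains.
R4C4 = 7: row 4 has {3,4,5,6,8,9}; col 4 has {1,3,4,5,6,8}; box has {1,2,3,4,5,6,8,9} → only 7 remains.
R4C8 = 1: row 4 has {3,4,5,6,7,8,9}; col 8 has {2,4,5,6,8}; box has {4,5,6,8,9} → only 1 remains.
R6C7 = 3: row 6 has {1,2,4,5,6,8,9}; col 7 has {4,5,6,7,8,9}; box has {1,4,5,6,8,9} → only 3 remains.
R6C8 = 7: row 6 has {1,2,3,4,5,6,8,9}; col 8 has {1,2,4,5,6,8}; box has {1,3,4,5,6,8,9} → only 7 remains.
R7C3 = 6: row 7 has {3,5,8}; col 3 has {1,2,3,4,5,7,8,9}; box has {2,3,4,5,7,8,9} → only 6 remains.
R7C4 = 2: row 7 has {3,5,6,8}; col 4 has {1,3,4,5,6,7,8}; box has {1,3,5,6,7,8,9} → only 2 remains.
R7C6 = 4: row 7 has {2,3,5,6,8}; col 6 has {1,2,3,5,6,7,9}; box has {1,2,3,5,6,7,8,9} → only 4 remains.
R7C7 = 1: row 7 has {2,3,4,5,6,8}; col 7 has {3,4,5,6,7,8,9}; box has {2,3,4,5,6,8} → only 1 remains.
R7C8 = 9: row 7 has {1,2,3,4,5,6,8}; col 8 has {1,2,4,5,6,7,8}; box has {1,2,3,4,5,6,8} → only 9 remains.
R7C9 = 7: row 7 has {1,2,3,4,5,6,8,9}; col 9 has {2,3,4,5,6,8,9}; box has {1,2,3,4,5,6,8,9} → only 7 remains.

536284197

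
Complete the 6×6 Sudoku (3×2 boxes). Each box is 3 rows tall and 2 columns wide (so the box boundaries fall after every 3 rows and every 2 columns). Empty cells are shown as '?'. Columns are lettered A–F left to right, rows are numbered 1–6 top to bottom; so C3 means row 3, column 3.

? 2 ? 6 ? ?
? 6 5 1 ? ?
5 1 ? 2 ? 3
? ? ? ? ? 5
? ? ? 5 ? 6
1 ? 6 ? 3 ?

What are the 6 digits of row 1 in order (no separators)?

423651

C3 = 4 (sole candidate).
E3 = 6 (sole candidate).
D6 = 4 (sole candidate).
F6 = 2 (sole candidate).
C1 = 3: row 1 has {2,6}; col 3 has {4,5,6}; box has {1,2,4,5,6} → only 3 remains.
F2 = 4 (sole candidate).
D4 = 3 (sole candidate).
B6 = 5 (sole candidate).
A1 = 4: row 1 has {2,3,6}; col 1 has {1,5}; box has {1,2,5,6} → only 4 remains.
F1 = 1: row 1 has {2,3,4,6}; col 6 has {2,3,4,5,6}; box has {3,4,6} → only 1 remains.
A2 = 3 (sole candidate).
E2 = 2 (sole candidate).
B4 = 4 (sole candidate).
E4 = 1 (sole candidate).
A5 = 2 (sole candidate).
B5 = 3 (sole candidate).
C5 = 1 (sole candidate).
E5 = 4 (sole candidate).
E1 = 5: row 1 has {1,2,3,4,6}; col 5 has {1,2,3,4,6}; box has {1,2,3,4,6} → only 5 remains.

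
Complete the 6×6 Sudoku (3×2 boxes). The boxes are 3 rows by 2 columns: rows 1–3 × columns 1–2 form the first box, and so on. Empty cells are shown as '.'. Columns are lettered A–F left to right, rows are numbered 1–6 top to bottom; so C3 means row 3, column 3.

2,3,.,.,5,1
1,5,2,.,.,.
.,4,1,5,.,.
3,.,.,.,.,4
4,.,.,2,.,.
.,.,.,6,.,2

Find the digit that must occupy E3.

2

D1 = 4: row 1 has {1,2,3,5}; col 4 has {2,5,6}; box has {1,2,5} → only 4 remains.
D2 = 3: row 2 has {1,2,5}; col 4 has {2,4,5,6}; box has {1,2,4,5} → only 3 remains.
F2 = 6: row 2 has {1,2,3,5}; col 6 has {1,2,4}; box has {1,5} → only 6 remains.
A3 = 6: row 3 has {1,4,5}; col 1 has {1,2,3,4}; box has {1,2,3,4,5} → only 6 remains.
F3 = 3: row 3 has {1,4,5,6}; col 6 has {1,2,4,6}; box has {1,5,6} → only 3 remains.
C4 = 5: row 4 has {3,4}; col 3 has {1,2}; box has {2,6} → only 5 remains.
D4 = 1: row 4 has {3,4,5}; col 4 has {2,3,4,5,6}; box has {2,5,6} → only 1 remains.
E4 = 6: row 4 has {1,3,4,5}; col 5 has {5}; box has {2,4} → only 6 remains.
C5 = 3: row 5 has {2,4}; col 3 has {1,2,5}; box has {1,2,5,6} → only 3 remains.
E5 = 1: row 5 has {2,3,4}; col 5 has {5,6}; box has {2,4,6} → only 1 remains.
F5 = 5: row 5 has {1,2,3,4}; col 6 has {1,2,3,4,6}; box has {1,2,4,6} → only 5 remains.
A6 = 5: row 6 has {2,6}; col 1 has {1,2,3,4,6}; box has {3,4} → only 5 remains.
B6 = 1: row 6 has {2,5,6}; col 2 has {3,4,5}; box has {3,4,5} → only 1 remains.
C6 = 4: row 6 has {1,2,5,6}; col 3 has {1,2,3,5}; box has {1,2,3,5,6} → only 4 remains.
E6 = 3: row 6 has {1,2,4,5,6}; col 5 has {1,5,6}; box has {1,2,4,5,6} → only 3 remains.
C1 = 6: row 1 has {1,2,3,4,5}; col 3 has {1,2,3,4,5}; box has {1,2,3,4,5} → only 6 remains.
E2 = 4: row 2 has {1,2,3,5,6}; col 5 has {1,3,5,6}; box has {1,3,5,6} → only 4 remains.
E3 = 2: row 3 has {1,3,4,5,6}; col 5 has {1,3,4,5,6}; box has {1,3,4,5,6} → only 2 remains.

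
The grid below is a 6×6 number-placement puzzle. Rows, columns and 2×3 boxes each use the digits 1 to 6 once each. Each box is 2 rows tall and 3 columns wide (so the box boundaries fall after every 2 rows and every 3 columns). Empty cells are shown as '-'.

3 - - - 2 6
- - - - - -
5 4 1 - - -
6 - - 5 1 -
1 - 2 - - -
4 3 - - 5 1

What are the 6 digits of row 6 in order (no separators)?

436251

R2C1 = 2: row 2 has {}; col 1 has {1,3,4,5,6}; box has {3} → only 2 remains.
R4C2 = 2: row 4 has {1,5,6}; col 2 has {3,4}; box has {1,4,5,6} → only 2 remains.
R4C3 = 3: row 4 has {1,2,5,6}; col 3 has {1,2}; box has {1,2,4,5,6} → only 3 remains.
R4C6 = 4: row 4 has {1,2,3,5,6}; col 6 has {1,6}; box has {1,5} → only 4 remains.
R5C6 = 3: row 5 has {1,2}; col 6 has {1,4,6}; box has {1,5} → only 3 remains.
R6C3 = 6: row 6 has {1,3,4,5}; col 3 has {1,2,3}; box has {1,2,3,4} → only 6 remains.
R6C4 = 2: row 6 has {1,3,4,5,6}; col 4 has {5}; box has {1,3,5} → only 2 remains.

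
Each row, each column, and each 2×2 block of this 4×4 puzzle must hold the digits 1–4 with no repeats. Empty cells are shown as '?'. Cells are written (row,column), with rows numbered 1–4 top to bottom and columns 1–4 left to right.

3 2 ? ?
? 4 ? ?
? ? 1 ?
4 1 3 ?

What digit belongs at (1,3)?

(1,3) = 4: row 1 has {2,3}; col 3 has {1,3}; box has {} → only 4 remains.

4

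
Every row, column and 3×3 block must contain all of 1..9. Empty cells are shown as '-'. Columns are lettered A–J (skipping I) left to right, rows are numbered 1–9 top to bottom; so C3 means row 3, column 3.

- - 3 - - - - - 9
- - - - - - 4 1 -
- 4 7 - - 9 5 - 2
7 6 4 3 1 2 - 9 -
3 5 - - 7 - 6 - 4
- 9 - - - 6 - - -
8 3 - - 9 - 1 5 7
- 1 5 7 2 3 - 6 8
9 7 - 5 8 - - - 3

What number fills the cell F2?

J2 = 6 (sole candidate).
G4 = 8 (sole candidate).
J4 = 5 (sole candidate).
F5 = 8 (sole candidate).
H5 = 2 (sole candidate).
D6 = 4 (sole candidate).
E6 = 5 (sole candidate).
J6 = 1 (sole candidate).
D7 = 6 (sole candidate).
F7 = 4 (sole candidate).
A8 = 4 (sole candidate).
G8 = 9 (sole candidate).
F9 = 1 (sole candidate).
G9 = 2 (sole candidate).
H9 = 4 (sole candidate).
G1 = 7 (sole candidate).
H1 = 8 (sole candidate).
E2 = 3 (sole candidate).
E3 = 6 (sole candidate).
H3 = 3 (sole candidate).
C5 = 1 (sole candidate).
D5 = 9 (sole candidate).
A6 = 2 (sole candidate).
C6 = 8 (sole candidate).
G6 = 3 (sole candidate).
H6 = 7 (sole candidate).
C7 = 2 (sole candidate).
C9 = 6 (sole candidate).
B1 = 2 (sole candidate).
D1 = 1 (sole candidate).
E1 = 4 (sole candidate).
F1 = 5 (sole candidate).
A2 = 5 (sole candidate).
B2 = 8 (sole candidate).
C2 = 9 (sole candidate).
D2 = 2 (sole candidate).
F2 = 7: row 2 has {1,2,3,4,5,6,8,9}; col 6 has {1,2,3,4,5,6,8,9}; box has {1,2,3,4,5,6,9} → only 7 remains.

7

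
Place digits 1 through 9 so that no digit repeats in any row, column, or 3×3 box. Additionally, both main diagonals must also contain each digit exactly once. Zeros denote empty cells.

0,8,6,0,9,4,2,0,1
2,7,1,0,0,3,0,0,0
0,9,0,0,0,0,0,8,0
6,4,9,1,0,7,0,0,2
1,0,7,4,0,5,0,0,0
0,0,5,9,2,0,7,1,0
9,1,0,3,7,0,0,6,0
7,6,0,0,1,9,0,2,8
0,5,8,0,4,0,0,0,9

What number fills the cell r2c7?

r6c2 = 3: row 6 has {1,2,5,7,9}; col 2 has {1,4,5,6,7,8,9}; box has {1,4,5,6,7,9} → only 3 remains.
r8c4 = 5: row 8 has {1,2,6,7,8,9}; col 4 has {1,3,4,9}; box has {1,3,4,7,9} → only 5 remains.
r9c1 = 3: row 9 has {4,5,8,9}; col 1 has {1,2,6,7,9}; box has {1,5,6,7,8,9}; anti-diagonal has {1,6,7,9} → only 3 remains.
r9c7 = 1: row 9 has {3,4,5,8,9}; col 7 has {2,7}; box has {2,6,8,9} → only 1 remains.
r9c8 = 7: row 9 has {1,3,4,5,8,9}; col 8 has {1,2,6,8}; box has {1,2,6,8,9} → only 7 remains.
r1c1 = 5: row 1 has {1,2,4,6,8,9}; col 1 has {1,2,3,6,7,9}; box has {1,2,6,7,8,9}; main diagonal has {1,2,7,9} → only 5 remains.
r1c4 = 7: row 1 has {1,2,4,5,6,8,9}; col 4 has {1,3,4,5,9}; box has {3,4,9} → only 7 remains.
r1c8 = 3: row 1 has {1,2,4,5,6,7,8,9}; col 8 has {1,2,6,7,8}; box has {1,2,8} → only 3 remains.
r3c1 = 4: row 3 has {8,9}; col 1 has {1,2,3,5,6,7,9}; box has {1,2,5,6,7,8,9} → only 4 remains.
r3c3 = 3: row 3 has {4,8,9}; col 3 has {1,5,6,7,8,9}; box has {1,2,4,5,6,7,8,9}; main diagonal has {1,2,5,7,9} → only 3 remains.
r3c7 = 5: row 3 has {3,4,8,9}; col 7 has {1,2,7}; box has {1,2,3,8}; anti-diagonal has {1,3,6,7,9} → only 5 remains.
r4c8 = 5: row 4 has {1,2,4,6,7,9}; col 8 has {1,2,3,6,7,8}; box has {1,2,7} → only 5 remains.
r5c2 = 2: row 5 has {1,4,5,7}; col 2 has {1,3,4,5,6,7,8,9}; box has {1,3,4,5,6,7,9} → only 2 remains.
r5c5 = 8: row 5 has {1,2,4,5,7}; col 5 has {1,2,4,7,9}; box has {1,2,4,5,7,9}; main diagonal has {1,2,3,5,7,9}; anti-diagonal has {1,3,5,6,7,9} → only 8 remains.
r5c8 = 9: row 5 has {1,2,4,5,7,8}; col 8 has {1,2,3,5,6,7,8}; box has {1,2,5,7} → only 9 remains.
r6c1 = 8: row 6 has {1,2,3,5,7,9}; col 1 has {1,2,3,4,5,6,7,9}; box has {1,2,3,4,5,6,7,9} → only 8 remains.
r6c6 = 6: row 6 has {1,2,3,5,7,8,9}; col 6 has {3,4,5,7,9}; box has {1,2,4,5,7,8,9}; main diagonal has {1,2,3,5,7,8,9} → only 6 remains.
r6c9 = 4: row 6 has {1,2,3,5,6,7,8,9}; col 9 has {1,2,8,9}; box has {1,2,5,7,9} → only 4 remains.
r7c7 = 4: row 7 has {1,3,6,7,9}; col 7 has {1,2,5,7}; box has {1,2,6,7,8,9}; main diagonal has {1,2,3,5,6,7,8,9} → only 4 remains.
r7c9 = 5: row 7 has {1,3,4,6,7,9}; col 9 has {1,2,4,8,9}; box has {1,2,4,6,7,8,9} → only 5 remains.
r8c3 = 4: row 8 has {1,2,5,6,7,8,9}; col 3 has {1,3,5,6,7,8,9}; box has {1,3,5,6,7,8,9} → only 4 remains.
r8c7 = 3: row 8 has {1,2,4,5,6,7,8,9}; col 7 has {1,2,4,5,7}; box has {1,2,4,5,6,7,8,9} → only 3 remains.
r9c6 = 2: row 9 has {1,3,4,5,7,8,9}; col 6 has {3,4,5,6,7,9}; box has {1,3,4,5,7,9} → only 2 remains.
r2c8 = 4: row 2 has {1,2,3,7}; col 8 has {1,2,3,5,6,7,8,9}; box has {1,2,3,5,8}; anti-diagonal has {1,3,5,6,7,8,9} → only 4 remains.
r2c9 = 6: row 2 has {1,2,3,4,7}; col 9 has {1,2,4,5,8,9}; box has {1,2,3,4,5,8} → only 6 remains.
r3c5 = 6: row 3 has {3,4,5,8,9}; col 5 has {1,2,4,7,8,9}; box has {3,4,7,9} → only 6 remains.
r3c6 = 1: row 3 has {3,4,5,6,8,9}; col 6 has {2,3,4,5,6,7,9}; box has {3,4,6,7,9} → only 1 remains.
r3c9 = 7: row 3 has {1,3,4,5,6,8,9}; col 9 has {1,2,4,5,6,8,9}; box has {1,2,3,4,5,6,8} → only 7 remains.
r4c5 = 3: row 4 has {1,2,4,5,6,7,9}; col 5 has {1,2,4,6,7,8,9}; box has {1,2,4,5,6,7,8,9} → only 3 remains.
r4c7 = 8: row 4 has {1,2,3,4,5,6,7,9}; col 7 has {1,2,3,4,5,7}; box has {1,2,4,5,7,9} → only 8 remains.
r5c7 = 6: row 5 has {1,2,4,5,7,8,9}; col 7 has {1,2,3,4,5,7,8}; box has {1,2,4,5,7,8,9} → only 6 remains.
r5c9 = 3: row 5 has {1,2,4,5,6,7,8,9}; col 9 has {1,2,4,5,6,7,8,9}; box has {1,2,4,5,6,7,8,9} → only 3 remains.
r7c3 = 2: row 7 has {1,3,4,5,6,7,9}; col 3 has {1,3,4,5,6,7,8,9}; box has {1,3,4,5,6,7,8,9}; anti-diagonal has {1,3,4,5,6,7,8,9} → only 2 remains.
r7c6 = 8: row 7 has {1,2,3,4,5,6,7,9}; col 6 has {1,2,3,4,5,6,7,9}; box has {1,2,3,4,5,7,9} → only 8 remains.
r9c4 = 6: row 9 has {1,2,3,4,5,7,8,9}; col 4 has {1,3,4,5,7,9}; box has {1,2,3,4,5,7,8,9} → only 6 remains.
r2c4 = 8: row 2 has {1,2,3,4,6,7}; col 4 has {1,3,4,5,6,7,9}; box has {1,3,4,6,7,9} → only 8 remains.
r2c5 = 5: row 2 has {1,2,3,4,6,7,8}; col 5 has {1,2,3,4,6,7,8,9}; box has {1,3,4,6,7,8,9} → only 5 remains.
r2c7 = 9: row 2 has {1,2,3,4,5,6,7,8}; col 7 has {1,2,3,4,5,6,7,8}; box has {1,2,3,4,5,6,7,8} → only 9 remains.

9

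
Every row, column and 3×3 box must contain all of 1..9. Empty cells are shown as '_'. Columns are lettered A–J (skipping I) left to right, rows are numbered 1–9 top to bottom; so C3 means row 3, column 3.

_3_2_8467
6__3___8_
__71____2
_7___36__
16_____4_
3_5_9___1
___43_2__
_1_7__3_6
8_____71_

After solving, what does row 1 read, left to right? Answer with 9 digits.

931258467

E1 = 5: row 1 has {2,3,4,6,7,8}; col 5 has {3,9}; box has {1,2,3,8} → only 5 remains.
G6 = 8 (sole candidate).
A1 = 9: row 1 has {2,3,4,5,6,7,8}; col 1 has {1,3,6,8}; box has {3,6,7} → only 9 remains.
C1 = 1: row 1 has {2,3,4,5,6,7,8,9}; col 3 has {5,7}; box has {3,6,7,9} → only 1 remains.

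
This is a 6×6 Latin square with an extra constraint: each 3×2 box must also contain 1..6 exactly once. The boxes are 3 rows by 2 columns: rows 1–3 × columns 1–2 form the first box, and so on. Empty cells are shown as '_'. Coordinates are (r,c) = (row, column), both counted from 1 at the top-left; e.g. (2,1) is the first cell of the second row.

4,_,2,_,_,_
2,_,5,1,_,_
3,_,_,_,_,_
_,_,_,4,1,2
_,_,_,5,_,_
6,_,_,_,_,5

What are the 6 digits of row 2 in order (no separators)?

(2,2) = 6: row 2 has {1,2,5}; col 2 has {}; box has {2,3,4} → only 6 remains.
(3,4) = 6: row 3 has {3}; col 4 has {1,4,5}; box has {1,2,5} → only 6 remains.
(4,1) = 5: row 4 has {1,2,4}; col 1 has {2,3,4,6}; box has {6} → only 5 remains.
(4,2) = 3: row 4 has {1,2,4,5}; col 2 has {6}; box has {5,6} → only 3 remains.
(4,3) = 6: row 4 has {1,2,3,4,5}; col 3 has {2,5}; box has {4,5} → only 6 remains.
(5,1) = 1: row 5 has {5}; col 1 has {2,3,4,5,6}; box has {3,5,6} → only 1 remains.
(5,3) = 3: row 5 has {1,5}; col 3 has {2,5,6}; box has {4,5,6} → only 3 remains.
(6,3) = 1: row 6 has {5,6}; col 3 has {2,3,5,6}; box has {3,4,5,6} → only 1 remains.
(6,4) = 2: row 6 has {1,5,6}; col 4 has {1,4,5,6}; box has {1,3,4,5,6} → only 2 remains.
(1,4) = 3: row 1 has {2,4}; col 4 has {1,2,4,5,6}; box has {1,2,5,6} → only 3 remains.
(3,3) = 4: row 3 has {3,6}; col 3 has {1,2,3,5,6}; box has {1,2,3,5,6} → only 4 remains.
(3,6) = 1: row 3 has {3,4,6}; col 6 has {2,5}; box has {} → only 1 remains.
(6,2) = 4: row 6 has {1,2,5,6}; col 2 has {3,6}; box has {1,3,5,6} → only 4 remains.
(6,5) = 3: row 6 has {1,2,4,5,6}; col 5 has {1}; box has {1,2,5} → only 3 remains.
(1,6) = 6: row 1 has {2,3,4}; col 6 has {1,2,5}; box has {1} → only 6 remains.
(2,5) = 4: row 2 has {1,2,5,6}; col 5 has {1,3}; box has {1,6} → only 4 remains.
(2,6) = 3: row 2 has {1,2,4,5,6}; col 6 has {1,2,5,6}; box has {1,4,6} → only 3 remains.

265143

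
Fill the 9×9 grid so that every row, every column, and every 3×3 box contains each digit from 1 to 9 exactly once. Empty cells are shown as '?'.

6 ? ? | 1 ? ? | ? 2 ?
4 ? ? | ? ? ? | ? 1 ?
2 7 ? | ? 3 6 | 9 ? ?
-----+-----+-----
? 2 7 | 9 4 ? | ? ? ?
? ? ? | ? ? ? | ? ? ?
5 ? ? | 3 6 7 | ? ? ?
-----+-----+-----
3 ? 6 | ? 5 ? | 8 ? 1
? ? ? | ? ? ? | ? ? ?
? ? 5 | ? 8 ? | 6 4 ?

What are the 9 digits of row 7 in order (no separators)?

346259871

r2c9 = 6 (hidden single in row 2).
r3c3 = 1 (hidden single in row 3).
r4c8 = 6 (hidden single in row 4).
r5c2 = 6 (hidden single in row 5).
r8c4 = 6 (hidden single in row 8).
r8c3 = 2 (hidden single in column 3).
r5c3 = 3 (hidden single in box 4).
r6c3 = 4 (hidden single in column 3).
r8c8 = 3 (hidden single in column 8).
r9c6 = 3 (hidden single in row 9).
r9c9 = 2 (hidden single in box 9).
r9c4 = 7 (sole candidate).
r6c7 = 2 (hidden single in row 6).
r6c2 = 1 (hidden single in row 6).
r4c1 = 8 (sole candidate).
r5c1 = 9 (sole candidate).
r9c1 = 1 (sole candidate).
r9c2 = 9 (sole candidate).
r7c2 = 4: row 7 has {1,3,5,6,8}; col 2 has {1,2,6,7,9}; box has {1,2,3,5,6,9} → only 4 remains.
r7c4 = 2: row 7 has {1,3,4,5,6,8}; col 4 has {1,3,6,7,9}; box has {3,5,6,7,8} → only 2 remains.
r7c6 = 9: row 7 has {1,2,3,4,5,6,8}; col 6 has {3,6,7}; box has {2,3,5,6,7,8} → only 9 remains.
r7c8 = 7: row 7 has {1,2,3,4,5,6,8,9}; col 8 has {1,2,3,4,6}; box has {1,2,3,4,6,8} → only 7 remains.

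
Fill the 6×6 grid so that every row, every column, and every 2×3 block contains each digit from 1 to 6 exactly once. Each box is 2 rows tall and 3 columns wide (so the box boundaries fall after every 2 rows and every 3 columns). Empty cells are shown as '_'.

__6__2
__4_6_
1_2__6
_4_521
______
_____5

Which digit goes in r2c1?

5

r2c6 = 3 (sole candidate).
r4c3 = 3 (sole candidate).
r5c6 = 4 (sole candidate).
r6c3 = 1 (sole candidate).
r6c5 = 3 (sole candidate).
r2c4 = 1 (sole candidate).
r3c2 = 5 (sole candidate).
r3c5 = 4 (sole candidate).
r4c1 = 6 (sole candidate).
r5c3 = 5 (sole candidate).
r5c5 = 1 (sole candidate).
r1c4 = 4 (sole candidate).
r1c5 = 5 (sole candidate).
r2c2 = 2 (sole candidate).
r3c4 = 3 (sole candidate).
r6c2 = 6 (sole candidate).
r6c4 = 2 (sole candidate).
r1c1 = 3 (sole candidate).
r1c2 = 1 (sole candidate).
r2c1 = 5: row 2 has {1,2,3,4,6}; col 1 has {1,3,6}; box has {1,2,3,4,6} → only 5 remains.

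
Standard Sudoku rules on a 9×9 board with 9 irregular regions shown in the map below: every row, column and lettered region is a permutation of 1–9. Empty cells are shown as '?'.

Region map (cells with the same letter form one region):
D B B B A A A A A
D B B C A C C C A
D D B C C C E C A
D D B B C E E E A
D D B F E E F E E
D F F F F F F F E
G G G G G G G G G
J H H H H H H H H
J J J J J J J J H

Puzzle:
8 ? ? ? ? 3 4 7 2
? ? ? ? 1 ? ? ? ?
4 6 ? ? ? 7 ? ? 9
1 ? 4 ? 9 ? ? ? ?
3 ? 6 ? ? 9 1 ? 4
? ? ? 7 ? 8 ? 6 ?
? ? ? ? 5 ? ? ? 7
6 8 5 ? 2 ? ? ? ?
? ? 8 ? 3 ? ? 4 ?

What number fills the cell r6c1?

5

r1c5 = 6 (sole candidate).
r3c5 = 8 (sole candidate).
r5c5 = 7 (sole candidate).
r6c5 = 4 (sole candidate).
r2c9 = 8 (hidden single in row 2).
r4c9 = 5 (sole candidate).
r4c2 = 7 (hidden single in row 4).
r2c3 = 7 (hidden single in row 2).
r5c8 = 8 (hidden single in row 5).
r4c4 = 8 (hidden single in row 4).
r6c9 = 1 (hidden single in row 6).
r8c9 = 3 (sole candidate).
r9c9 = 6 (sole candidate).
r7c7 = 8 (hidden single in row 7).
r8c7 = 7 (hidden single in row 8).
r9c1 = 7 (hidden single in row 9).
r7c2 = 4 (hidden single in column 2).
r3c7 = 5 (hidden single in region E).
r2c8 = 5 (hidden single in column 8).
r6c1 = 5: in column 1, 5 can only go here (every other open cell in that column sees a 5).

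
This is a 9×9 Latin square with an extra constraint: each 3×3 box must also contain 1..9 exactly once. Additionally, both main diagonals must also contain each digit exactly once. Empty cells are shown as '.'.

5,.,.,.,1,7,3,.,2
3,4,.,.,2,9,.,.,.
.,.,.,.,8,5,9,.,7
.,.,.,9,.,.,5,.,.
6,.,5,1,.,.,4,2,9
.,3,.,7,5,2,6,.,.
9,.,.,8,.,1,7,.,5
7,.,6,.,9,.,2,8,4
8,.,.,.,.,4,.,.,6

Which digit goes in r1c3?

8

r2c4 = 6 (sole candidate).
r3c3 = 1 (sole candidate).
r5c5 = 3 (sole candidate).
r5c6 = 8 (sole candidate).
r6c8 = 1 (sole candidate).
r6c9 = 8 (sole candidate).
r7c2 = 2 (sole candidate).
r7c3 = 4 (sole candidate).
r7c5 = 6 (sole candidate).
r7c8 = 3 (sole candidate).
r8c6 = 3 (sole candidate).
r9c3 = 3 (sole candidate).
r9c5 = 7 (sole candidate).
r9c7 = 1 (sole candidate).
r9c8 = 9 (sole candidate).
r1c4 = 4 (sole candidate).
r1c8 = 6 (sole candidate).
r2c7 = 8 (sole candidate).
r2c8 = 5 (sole candidate).
r2c9 = 1 (sole candidate).
r3c1 = 2 (sole candidate).
r3c2 = 6 (sole candidate).
r3c4 = 3 (sole candidate).
r3c8 = 4 (sole candidate).
r4c5 = 4 (sole candidate).
r4c6 = 6 (sole candidate).
r4c8 = 7 (sole candidate).
r4c9 = 3 (sole candidate).
r5c2 = 7 (sole candidate).
r6c1 = 4 (sole candidate).
r6c3 = 9 (sole candidate).
r8c2 = 1 (sole candidate).
r8c4 = 5 (sole candidate).
r9c2 = 5 (sole candidate).
r9c4 = 2 (sole candidate).
r1c3 = 8: row 1 has {1,2,3,4,5,6,7}; col 3 has {1,3,4,5,6,9}; box has {1,2,3,4,5,6} → only 8 remains.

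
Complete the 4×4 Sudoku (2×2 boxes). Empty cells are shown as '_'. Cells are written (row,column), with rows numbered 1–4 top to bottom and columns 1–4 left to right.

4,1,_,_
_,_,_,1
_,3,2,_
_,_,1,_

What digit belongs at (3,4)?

4

(1,3) = 3: row 1 has {1,4}; col 3 has {1,2}; box has {1} → only 3 remains.
(1,4) = 2: row 1 has {1,3,4}; col 4 has {1}; box has {1,3} → only 2 remains.
(2,2) = 2: row 2 has {1}; col 2 has {1,3}; box has {1,4} → only 2 remains.
(2,3) = 4: row 2 has {1,2}; col 3 has {1,2,3}; box has {1,2,3} → only 4 remains.
(3,1) = 1: row 3 has {2,3}; col 1 has {4}; box has {3} → only 1 remains.
(3,4) = 4: row 3 has {1,2,3}; col 4 has {1,2}; box has {1,2} → only 4 remains.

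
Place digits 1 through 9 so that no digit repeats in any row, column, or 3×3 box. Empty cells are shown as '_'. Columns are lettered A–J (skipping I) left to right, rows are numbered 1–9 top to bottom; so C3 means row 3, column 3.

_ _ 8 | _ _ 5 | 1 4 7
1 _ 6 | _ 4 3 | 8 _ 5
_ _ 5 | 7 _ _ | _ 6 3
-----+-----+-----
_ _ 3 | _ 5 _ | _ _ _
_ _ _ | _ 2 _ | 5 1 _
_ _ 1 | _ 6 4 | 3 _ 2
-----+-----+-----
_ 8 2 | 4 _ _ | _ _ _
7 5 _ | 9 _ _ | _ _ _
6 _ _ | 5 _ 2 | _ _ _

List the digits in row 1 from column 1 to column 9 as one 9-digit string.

238695147

E1 = 9: row 1 has {1,4,5,7,8}; col 5 has {2,4,5,6}; box has {3,4,5,7} → only 9 remains.
D2 = 2 (sole candidate).
H2 = 9 (sole candidate).
G3 = 2 (sole candidate).
D6 = 8 (sole candidate).
H6 = 7 (sole candidate).
C8 = 4 (sole candidate).
G8 = 6 (sole candidate).
C9 = 9 (sole candidate).
D1 = 6: row 1 has {1,4,5,7,8,9}; col 4 has {2,4,5,7,8,9}; box has {2,3,4,5,7,9} → only 6 remains.
B2 = 7 (sole candidate).
D4 = 1 (sole candidate).
H4 = 8 (sole candidate).
C5 = 7 (sole candidate).
D5 = 3 (sole candidate).
F5 = 9 (sole candidate).
B6 = 9 (sole candidate).
A7 = 3 (sole candidate).
H7 = 5 (sole candidate).
B9 = 1 (sole candidate).
H9 = 3 (sole candidate).
A1 = 2: row 1 has {1,4,5,6,7,8,9}; col 1 has {1,3,6,7}; box has {1,5,6,7,8} → only 2 remains.
B1 = 3: row 1 has {1,2,4,5,6,7,8,9}; col 2 has {1,5,7,8,9}; box has {1,2,5,6,7,8} → only 3 remains.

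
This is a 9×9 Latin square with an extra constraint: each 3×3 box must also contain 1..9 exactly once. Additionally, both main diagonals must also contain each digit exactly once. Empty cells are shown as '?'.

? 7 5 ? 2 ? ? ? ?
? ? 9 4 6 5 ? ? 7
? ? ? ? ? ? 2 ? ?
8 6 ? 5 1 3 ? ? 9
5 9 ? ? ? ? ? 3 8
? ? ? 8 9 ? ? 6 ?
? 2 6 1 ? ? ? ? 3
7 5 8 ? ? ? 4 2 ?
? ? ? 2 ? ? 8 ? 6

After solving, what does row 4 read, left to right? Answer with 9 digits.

row 2, column 8 = 1: row 2 has {4,5,6,7,9}; col 8 has {2,3,6}; box has {2,7}; anti-diagonal has {2,3,5,6,8} → only 1 remains.
row 4, column 7 = 7: row 4 has {1,3,5,6,8,9}; col 7 has {2,4,8}; box has {3,6,8,9} → only 7 remains.
row 4, column 8 = 4: row 4 has {1,3,5,6,7,8,9}; col 8 has {1,2,3,6}; box has {3,6,7,8,9} → only 4 remains.
row 5, column 7 = 1: row 5 has {3,5,8,9}; col 7 has {2,4,7,8}; box has {3,4,6,7,8,9} → only 1 remains.
row 6, column 7 = 5: row 6 has {6,8,9}; col 7 has {1,2,4,7,8}; box has {1,3,4,6,7,8,9} → only 5 remains.
row 6, column 9 = 2: row 6 has {5,6,8,9}; col 9 has {3,6,7,8,9}; box has {1,3,4,5,6,7,8,9} → only 2 remains.
row 7, column 7 = 9: row 7 has {1,2,3,6}; col 7 has {1,2,4,5,7,8}; box has {2,3,4,6,8}; main diagonal has {2,5,6} → only 9 remains.
row 8, column 5 = 3: row 8 has {2,4,5,7,8}; col 5 has {1,2,6,9}; box has {1,2} → only 3 remains.
row 8, column 9 = 1: row 8 has {2,3,4,5,7,8}; col 9 has {2,3,6,7,8,9}; box has {2,3,4,6,8,9} → only 1 remains.
row 1, column 9 = 4: row 1 has {2,5,7}; col 9 has {1,2,3,6,7,8,9}; box has {1,2,7}; anti-diagonal has {1,2,3,5,6,8} → only 4 remains.
row 2, column 7 = 3: row 2 has {1,4,5,6,7,9}; col 7 has {1,2,4,5,7,8,9}; box has {1,2,4,7} → only 3 remains.
row 3, column 9 = 5: row 3 has {2}; col 9 has {1,2,3,4,6,7,8,9}; box has {1,2,3,4,7} → only 5 remains.
row 4, column 3 = 2: row 4 has {1,3,4,5,6,7,8,9}; col 3 has {5,6,8,9}; box has {5,6,8,9} → only 2 remains.

862513749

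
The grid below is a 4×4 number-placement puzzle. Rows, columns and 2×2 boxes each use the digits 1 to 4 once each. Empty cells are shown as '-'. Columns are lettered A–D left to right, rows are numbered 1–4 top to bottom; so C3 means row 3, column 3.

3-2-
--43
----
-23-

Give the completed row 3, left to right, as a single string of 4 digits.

4312

D1 = 1: row 1 has {2,3}; col 4 has {3}; box has {2,3,4} → only 1 remains.
B2 = 1: row 2 has {3,4}; col 2 has {2}; box has {3} → only 1 remains.
C3 = 1: row 3 has {}; col 3 has {2,3,4}; box has {3} → only 1 remains.
D4 = 4: row 4 has {2,3}; col 4 has {1,3}; box has {1,3} → only 4 remains.
B1 = 4: row 1 has {1,2,3}; col 2 has {1,2}; box has {1,3} → only 4 remains.
A2 = 2: row 2 has {1,3,4}; col 1 has {3}; box has {1,3,4} → only 2 remains.
A3 = 4: row 3 has {1}; col 1 has {2,3}; box has {2} → only 4 remains.
B3 = 3: row 3 has {1,4}; col 2 has {1,2,4}; box has {2,4} → only 3 remains.
D3 = 2: row 3 has {1,3,4}; col 4 has {1,3,4}; box has {1,3,4} → only 2 remains.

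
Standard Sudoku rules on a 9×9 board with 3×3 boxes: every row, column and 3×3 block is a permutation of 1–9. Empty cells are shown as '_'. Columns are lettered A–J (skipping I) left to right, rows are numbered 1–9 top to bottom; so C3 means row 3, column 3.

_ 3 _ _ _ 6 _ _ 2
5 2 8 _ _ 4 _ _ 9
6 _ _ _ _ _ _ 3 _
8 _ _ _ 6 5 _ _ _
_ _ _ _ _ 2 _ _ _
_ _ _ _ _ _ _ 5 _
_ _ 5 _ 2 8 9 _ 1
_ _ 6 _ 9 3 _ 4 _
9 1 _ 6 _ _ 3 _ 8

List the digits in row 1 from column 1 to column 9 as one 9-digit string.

F9 = 7 (sole candidate).
H9 = 2 (sole candidate).
D7 = 4 (sole candidate).
C9 = 4 (sole candidate).
E9 = 5 (sole candidate).
B7 = 7 (sole candidate).
H7 = 6 (sole candidate).
A8 = 2 (sole candidate).
B8 = 8 (sole candidate).
D8 = 1 (sole candidate).
A7 = 3 (sole candidate).
G2 = 6 (hidden single in row 2).
D3 = 2 (hidden single in row 3).
B5 = 5 (hidden single in row 5).
J5 = 6 (hidden single in row 5).
B6 = 6 (hidden single in row 6).
D1 = 5: in column 4, 5 can only go here (every other open cell in that column sees a 5).
C1 = 9: in row 1, 9 can only go here (every other open cell in that row sees a 9).
B3 = 4 (sole candidate).
B4 = 9 (sole candidate).
G1 = 4: in row 1, 4 can only go here (every other open cell in that row sees a 4).
F3 = 9 (hidden single in row 3).
F6 = 1 (sole candidate).
J4 = 4 (hidden single in row 4).
D6 = 9 (hidden single in row 6).
H5 = 9 (hidden single in row 5).
D5 = 8 (hidden single in column 4).
G6 = 8 (hidden single in row 6).
E3 = 8 (hidden single in row 3).
H1 = 8: in row 1, 8 can only go here (every other open cell in that row sees an 8).
C6 = 2 (hidden single in row 6).
G4 = 2 (hidden single in row 4).
J6 = 3 (hidden single in column 9).
Singles propagation stalls; A1 is still open with candidates {1,7}.
  Try A1 = 7: this forces E1=1, C3=1, A6=4, E6=7, E2=3, D4=3, A5=1; then column 7 has no cell left for 1 — contradiction.
So A1 = 1.
E1 = 7: row 1 has {1,2,3,4,5,6,8,9}; col 5 has {2,5,6,8,9}; box has {2,4,5,6,8,9} → only 7 remains.

139576482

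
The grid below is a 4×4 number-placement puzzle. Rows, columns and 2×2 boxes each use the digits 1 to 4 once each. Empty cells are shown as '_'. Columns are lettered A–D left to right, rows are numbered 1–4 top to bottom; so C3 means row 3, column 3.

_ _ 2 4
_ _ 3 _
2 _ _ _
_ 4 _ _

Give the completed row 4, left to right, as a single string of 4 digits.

D2 = 1: row 2 has {3}; col 4 has {4}; box has {2,3,4} → only 1 remains.
D3 = 3: row 3 has {2}; col 4 has {1,4}; box has {} → only 3 remains.
C4 = 1: row 4 has {4}; col 3 has {2,3}; box has {3} → only 1 remains.
D4 = 2: row 4 has {1,4}; col 4 has {1,3,4}; box has {1,3} → only 2 remains.
A2 = 4: row 2 has {1,3}; col 1 has {2}; box has {} → only 4 remains.
B2 = 2: row 2 has {1,3,4}; col 2 has {4}; box has {4} → only 2 remains.
B3 = 1: row 3 has {2,3}; col 2 has {2,4}; box has {2,4} → only 1 remains.
C3 = 4: row 3 has {1,2,3}; col 3 has {1,2,3}; box has {1,2,3} → only 4 remains.
A4 = 3: row 4 has {1,2,4}; col 1 has {2,4}; box has {1,2,4} → only 3 remains.

3412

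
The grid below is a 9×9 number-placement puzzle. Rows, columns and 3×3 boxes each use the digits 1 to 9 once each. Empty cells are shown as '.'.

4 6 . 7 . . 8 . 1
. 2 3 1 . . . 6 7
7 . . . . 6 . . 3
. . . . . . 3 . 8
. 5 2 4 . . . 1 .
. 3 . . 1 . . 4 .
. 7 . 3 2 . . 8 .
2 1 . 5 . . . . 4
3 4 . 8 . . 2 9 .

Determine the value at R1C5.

9

R4C2 = 9 (sole candidate).
R3C2 = 8 (sole candidate).
R3C3 = 1 (hidden single in row 3).
R4C1 = 1 (hidden single in row 4).
R4C3 = 4 (hidden single in row 4).
R7C6 = 4 (hidden single in row 7).
R7C7 = 1 (hidden single in row 7).
R8C8 = 3 (hidden single in row 8).
R8C3 = 8 (hidden single in row 8).
R9C6 = 1 (hidden single in row 9).
R9C5 = 7 (hidden single in row 9).
R8C6 = 9 (sole candidate).
R8C5 = 6 (sole candidate).
R8C7 = 7 (sole candidate).
R4C5 = 5 (sole candidate).
R4C4 = 6 (hidden single in row 4).
R5C6 = 7 (hidden single in row 5).
R4C6 = 2 (sole candidate).
R4C8 = 7 (sole candidate).
R6C4 = 9 (sole candidate).
R6C6 = 8 (sole candidate).
R2C6 = 5 (sole candidate).
R3C4 = 2 (sole candidate).
R3C8 = 5 (sole candidate).
R5C5 = 3 (sole candidate).
R6C1 = 6 (sole candidate).
R6C3 = 7 (sole candidate).
R6C7 = 5 (sole candidate).
R6C9 = 2 (sole candidate).
R1C5 = 9: row 1 has {1,4,6,7,8}; col 5 has {1,2,3,5,6,7}; box has {1,2,5,6,7} → only 9 remains.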